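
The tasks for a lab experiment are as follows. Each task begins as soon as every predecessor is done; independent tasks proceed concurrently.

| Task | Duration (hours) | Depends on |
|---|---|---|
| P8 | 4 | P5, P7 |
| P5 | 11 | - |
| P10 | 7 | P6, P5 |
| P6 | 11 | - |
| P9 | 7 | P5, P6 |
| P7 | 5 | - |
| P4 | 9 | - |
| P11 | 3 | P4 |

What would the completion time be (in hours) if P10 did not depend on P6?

With the dependency in place, P5→P9 = 11+7 = 18 sets the finish at 18 hours.
Dropping P6→P10 doesn't change P10's earliest start (11); another predecessor still binds.
After: P5→P9 = 11+7 = 18 → 18 hours.

18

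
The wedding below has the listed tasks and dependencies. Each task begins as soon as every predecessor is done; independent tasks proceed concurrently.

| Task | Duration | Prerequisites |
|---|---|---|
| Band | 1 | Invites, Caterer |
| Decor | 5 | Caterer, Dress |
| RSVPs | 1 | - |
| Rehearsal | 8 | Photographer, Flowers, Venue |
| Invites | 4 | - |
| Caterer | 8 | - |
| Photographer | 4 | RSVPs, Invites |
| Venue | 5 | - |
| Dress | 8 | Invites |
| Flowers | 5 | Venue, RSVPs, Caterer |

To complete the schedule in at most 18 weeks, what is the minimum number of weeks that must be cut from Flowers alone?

Current finish: 21 weeks; target: 18.
Flowers is on every critical path, so each week cut from Flowers cuts the finish by one (this holds down to a finish of 17).
Need 21 − 18 = 3 weeks off Flowers → Flowers becomes 2 weeks, finish becomes 18.

3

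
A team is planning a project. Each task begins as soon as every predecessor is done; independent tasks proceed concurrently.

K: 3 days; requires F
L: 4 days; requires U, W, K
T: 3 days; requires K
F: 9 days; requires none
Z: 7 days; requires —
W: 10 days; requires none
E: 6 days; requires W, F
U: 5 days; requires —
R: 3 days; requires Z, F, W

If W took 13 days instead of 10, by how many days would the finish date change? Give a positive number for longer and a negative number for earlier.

3

Critical path before the change: W→E = 10+6 = 16 giving 16 days.
W is on the critical path; changing it to 13 makes that path 19 days.
That remains the longest chain; total 19 days.
Change in finish: 19 − 16 = +3 days.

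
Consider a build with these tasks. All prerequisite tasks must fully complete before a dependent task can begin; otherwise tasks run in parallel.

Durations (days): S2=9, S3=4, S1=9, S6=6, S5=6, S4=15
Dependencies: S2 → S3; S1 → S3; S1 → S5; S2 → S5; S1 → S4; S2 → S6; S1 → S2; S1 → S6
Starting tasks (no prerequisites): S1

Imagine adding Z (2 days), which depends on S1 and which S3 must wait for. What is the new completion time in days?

Originally the project takes 24 days.
With Z inserted, S3 now waits for max(S2, S1, Z).
New critical path: S1→S2→S5 = 9+9+6 = 24 ⇒ 24 days.

24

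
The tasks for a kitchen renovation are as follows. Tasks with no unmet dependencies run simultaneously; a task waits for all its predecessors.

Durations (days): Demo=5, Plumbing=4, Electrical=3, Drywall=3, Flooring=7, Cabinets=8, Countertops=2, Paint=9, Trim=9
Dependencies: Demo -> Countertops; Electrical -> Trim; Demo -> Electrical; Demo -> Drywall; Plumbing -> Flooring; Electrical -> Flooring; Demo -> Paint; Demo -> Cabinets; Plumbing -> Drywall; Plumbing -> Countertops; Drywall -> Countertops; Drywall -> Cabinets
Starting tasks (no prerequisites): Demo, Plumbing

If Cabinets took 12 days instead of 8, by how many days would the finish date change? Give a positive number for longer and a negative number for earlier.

As given, the longest chain is Demo→Electrical→Trim = 5+3+9 = 17, so the finish is 17 days.
Cabinets is off the critical path — its longest chain is 16 days, giving 1 of slack.
New critical path: Demo→Drywall→Cabinets = 5+3+12 = 20 ⇒ 20 days.
Change in finish: 20 − 17 = +3 days.

3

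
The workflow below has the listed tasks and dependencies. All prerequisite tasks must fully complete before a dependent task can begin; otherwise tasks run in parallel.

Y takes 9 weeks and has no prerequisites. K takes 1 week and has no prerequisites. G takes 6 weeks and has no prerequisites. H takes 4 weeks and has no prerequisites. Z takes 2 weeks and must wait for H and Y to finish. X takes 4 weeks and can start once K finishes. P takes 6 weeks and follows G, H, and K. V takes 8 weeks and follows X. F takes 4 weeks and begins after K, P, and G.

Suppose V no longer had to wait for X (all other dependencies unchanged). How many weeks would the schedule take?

Before: longest chain G→P→F = 6+6+4 = 16, finish 16.
Without X→V, V's earliest start moves from 5 to 0.
The longest chain is now G→P→F = 6+6+4 = 16, so the schedule takes 16 weeks.

16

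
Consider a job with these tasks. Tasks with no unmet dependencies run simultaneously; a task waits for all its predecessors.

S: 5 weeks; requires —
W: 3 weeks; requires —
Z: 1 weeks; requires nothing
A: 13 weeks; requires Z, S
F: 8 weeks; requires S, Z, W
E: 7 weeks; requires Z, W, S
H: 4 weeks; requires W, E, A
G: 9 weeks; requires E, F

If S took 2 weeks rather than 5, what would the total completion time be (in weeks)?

Baseline: S→A→H = 5+13+4 = 22 → 22 weeks.
Since S is critical, the -3 change carries straight to that chain (now 19 weeks).
New critical path: W→F→G = 3+8+9 = 20 ⇒ 20 weeks.

20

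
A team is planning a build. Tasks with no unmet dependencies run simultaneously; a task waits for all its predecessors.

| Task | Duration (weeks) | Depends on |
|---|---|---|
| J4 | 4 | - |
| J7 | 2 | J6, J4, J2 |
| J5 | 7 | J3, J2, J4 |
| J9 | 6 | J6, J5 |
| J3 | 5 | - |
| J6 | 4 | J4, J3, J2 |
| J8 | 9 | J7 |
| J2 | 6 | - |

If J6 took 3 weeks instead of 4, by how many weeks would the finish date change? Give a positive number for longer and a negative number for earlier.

-1

As given, the longest chain is J2→J6→J7→J8 = 6+4+2+9 = 21, so the finish is 21 weeks.
J6 lies on that path, so at 3 weeks the path becomes 20 weeks.
That remains the longest chain; total 20 weeks.
Change in finish: 20 − 21 = -1 weeks.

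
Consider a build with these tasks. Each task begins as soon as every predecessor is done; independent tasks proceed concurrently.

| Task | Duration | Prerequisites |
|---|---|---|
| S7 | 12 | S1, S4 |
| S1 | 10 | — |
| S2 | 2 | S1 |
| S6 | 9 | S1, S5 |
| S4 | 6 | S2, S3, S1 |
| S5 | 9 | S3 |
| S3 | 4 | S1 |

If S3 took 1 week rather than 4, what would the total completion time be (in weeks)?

30

Actual critical path: S1→S3→S4→S7 = 10+4+6+12 = 32 ⇒ 32 weeks.
S3 is on the critical path; changing it to 1 makes that path 29 weeks.
Now S1→S2→S4→S7 = 10+2+6+12 = 30 is longest, so the finish becomes 30 weeks.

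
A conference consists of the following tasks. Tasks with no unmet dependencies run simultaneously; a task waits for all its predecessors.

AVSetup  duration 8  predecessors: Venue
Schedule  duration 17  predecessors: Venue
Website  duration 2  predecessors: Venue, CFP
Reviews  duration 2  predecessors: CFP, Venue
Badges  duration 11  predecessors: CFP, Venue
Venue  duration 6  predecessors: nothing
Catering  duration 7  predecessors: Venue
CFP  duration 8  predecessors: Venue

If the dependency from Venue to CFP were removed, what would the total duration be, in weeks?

23

Original critical path: Venue→CFP→Badges = 6+8+11 = 25 ⇒ 25 weeks.
Without Venue→CFP, CFP's earliest start moves from 6 to 0.
After: Venue→Schedule = 6+17 = 23 → 23 weeks.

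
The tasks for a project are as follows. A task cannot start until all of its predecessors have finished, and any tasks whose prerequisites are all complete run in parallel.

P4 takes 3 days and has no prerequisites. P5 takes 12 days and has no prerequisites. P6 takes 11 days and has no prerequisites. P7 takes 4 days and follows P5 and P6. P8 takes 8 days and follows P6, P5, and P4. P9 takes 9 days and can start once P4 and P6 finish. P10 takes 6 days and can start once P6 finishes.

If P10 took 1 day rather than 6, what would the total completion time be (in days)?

Actual critical path: P5→P8 = 12+8 = 20 ⇒ 20 days.
The longest path through P10 is only 17 days, so P10 has float 3.
That remains the longest chain; total 20 days.

20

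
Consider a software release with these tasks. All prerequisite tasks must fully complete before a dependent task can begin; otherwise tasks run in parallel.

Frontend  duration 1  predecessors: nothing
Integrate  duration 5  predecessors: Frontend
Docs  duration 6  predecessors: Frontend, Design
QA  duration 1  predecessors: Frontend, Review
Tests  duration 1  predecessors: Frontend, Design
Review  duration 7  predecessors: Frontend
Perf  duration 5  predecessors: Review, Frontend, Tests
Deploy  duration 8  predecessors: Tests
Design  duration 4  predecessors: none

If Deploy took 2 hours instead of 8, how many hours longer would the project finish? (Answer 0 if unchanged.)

Critical path before the change: Design→Tests→Deploy = 4+1+8 = 13 giving 13 hours.
Since Deploy is critical, the -6 change carries straight to that chain (now 7 hours).
New critical path: Frontend→Review→Perf = 1+7+5 = 13 ⇒ 13 hours.
Change in finish: 13 − 13 = +0 hours.

0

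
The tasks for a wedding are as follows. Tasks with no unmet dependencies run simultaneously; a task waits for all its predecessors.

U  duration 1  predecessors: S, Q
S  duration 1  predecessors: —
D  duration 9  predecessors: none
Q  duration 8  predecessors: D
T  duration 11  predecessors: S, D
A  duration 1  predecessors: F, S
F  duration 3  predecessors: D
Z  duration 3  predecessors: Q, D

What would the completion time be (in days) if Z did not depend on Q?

20

Before: longest chain D→Q→Z = 9+8+3 = 20, finish 20.
Without Q→Z, Z's earliest start moves from 17 to 9.
After: D→T = 9+11 = 20 → 20 days.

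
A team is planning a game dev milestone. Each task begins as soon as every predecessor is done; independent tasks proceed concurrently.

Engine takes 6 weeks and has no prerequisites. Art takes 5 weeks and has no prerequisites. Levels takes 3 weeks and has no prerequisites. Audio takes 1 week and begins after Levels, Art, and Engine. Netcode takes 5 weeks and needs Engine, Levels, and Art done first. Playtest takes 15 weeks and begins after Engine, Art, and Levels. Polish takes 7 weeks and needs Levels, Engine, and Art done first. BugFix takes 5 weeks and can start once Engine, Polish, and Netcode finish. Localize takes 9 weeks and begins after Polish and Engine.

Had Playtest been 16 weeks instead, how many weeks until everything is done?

22

Critical path before the change: Engine→Polish→Localize = 6+7+9 = 22 giving 22 weeks.
Playtest has 1 week of float (longest path through it is 21).
New critical path: Engine→Playtest = 6+16 = 22 ⇒ 22 weeks.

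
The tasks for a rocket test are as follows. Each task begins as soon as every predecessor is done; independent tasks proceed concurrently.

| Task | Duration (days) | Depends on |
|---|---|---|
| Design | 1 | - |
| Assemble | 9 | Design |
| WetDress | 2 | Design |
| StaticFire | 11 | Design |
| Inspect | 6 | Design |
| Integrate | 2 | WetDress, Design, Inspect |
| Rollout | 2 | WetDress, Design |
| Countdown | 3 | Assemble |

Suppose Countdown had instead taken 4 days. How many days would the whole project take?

The binding path is Design→Assemble→Countdown = 1+9+3 = 13; finish at 13 days.
Countdown lies on that path, so at 4 days the path becomes 14 days.
No other chain overtakes it, so the finish is 14 days.

14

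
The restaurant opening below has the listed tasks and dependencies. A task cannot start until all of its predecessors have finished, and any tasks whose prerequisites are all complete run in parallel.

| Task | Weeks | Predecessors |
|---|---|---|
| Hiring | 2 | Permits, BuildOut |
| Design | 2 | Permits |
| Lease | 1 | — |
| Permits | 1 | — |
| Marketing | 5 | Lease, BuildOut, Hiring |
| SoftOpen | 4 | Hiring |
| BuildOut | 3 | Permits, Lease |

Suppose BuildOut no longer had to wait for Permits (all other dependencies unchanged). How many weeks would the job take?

Original critical path: Lease→BuildOut→Hiring→Marketing = 1+3+2+5 = 11 ⇒ 11 weeks.
Dropping Permits→BuildOut doesn't change BuildOut's earliest start (1); another predecessor still binds.
New critical path: Lease→BuildOut→Hiring→Marketing = 1+3+2+5 = 11 ⇒ 11 weeks.

11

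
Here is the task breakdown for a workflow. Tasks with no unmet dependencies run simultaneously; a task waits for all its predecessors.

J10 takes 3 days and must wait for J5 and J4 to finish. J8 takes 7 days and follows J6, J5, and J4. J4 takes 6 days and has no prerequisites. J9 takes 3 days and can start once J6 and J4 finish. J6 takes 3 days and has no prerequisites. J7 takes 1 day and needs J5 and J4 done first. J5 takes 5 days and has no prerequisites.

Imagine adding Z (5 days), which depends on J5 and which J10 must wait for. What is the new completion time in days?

13

Originally the workflow takes 13 days.
With Z inserted, J10 now waits for max(J5, J4, Z).
New critical path: J4→J8 = 6+7 = 13 ⇒ 13 days.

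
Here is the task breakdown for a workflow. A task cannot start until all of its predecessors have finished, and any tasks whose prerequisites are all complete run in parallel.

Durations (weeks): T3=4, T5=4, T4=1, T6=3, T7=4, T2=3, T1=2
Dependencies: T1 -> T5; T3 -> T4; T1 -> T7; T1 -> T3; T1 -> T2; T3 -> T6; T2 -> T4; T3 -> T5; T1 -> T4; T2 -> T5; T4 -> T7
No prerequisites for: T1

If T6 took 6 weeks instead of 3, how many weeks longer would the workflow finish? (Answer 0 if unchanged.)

Actual critical path: T1→T3→T4→T7 = 2+4+1+4 = 11 ⇒ 11 weeks.
The longest path through T6 is only 9 weeks, so T6 has float 2.
Now T1→T3→T6 = 2+4+6 = 12 is longest, so the finish becomes 12 weeks.
Change in finish: 12 − 11 = +1 weeks.

1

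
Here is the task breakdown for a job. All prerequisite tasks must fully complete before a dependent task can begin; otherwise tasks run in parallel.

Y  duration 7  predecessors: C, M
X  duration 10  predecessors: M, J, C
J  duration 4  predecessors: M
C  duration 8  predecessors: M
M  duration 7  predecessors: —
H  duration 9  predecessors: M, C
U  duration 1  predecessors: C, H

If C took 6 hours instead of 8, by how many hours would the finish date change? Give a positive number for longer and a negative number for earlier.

Actual critical path: M→C→X = 7+8+10 = 25 ⇒ 25 hours.
Since C is critical, the -2 change carries straight to that chain (now 23 hours).
That remains the longest chain; total 23 hours.
Change in finish: 23 − 25 = -2 hours.

-2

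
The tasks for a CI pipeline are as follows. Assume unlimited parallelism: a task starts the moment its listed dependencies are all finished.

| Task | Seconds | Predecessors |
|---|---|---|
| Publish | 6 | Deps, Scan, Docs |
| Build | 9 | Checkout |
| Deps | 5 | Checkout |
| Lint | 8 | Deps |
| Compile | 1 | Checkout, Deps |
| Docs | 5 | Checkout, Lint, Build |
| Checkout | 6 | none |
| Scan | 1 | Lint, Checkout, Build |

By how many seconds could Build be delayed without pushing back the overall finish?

Critical path: Checkout→Deps→Lint→Docs→Publish = 6+5+8+5+6 = 30, so the finish is 30 seconds.
Build finishes as early as 15 and must finish by 19.
Float = 30 − 26 = 4.

4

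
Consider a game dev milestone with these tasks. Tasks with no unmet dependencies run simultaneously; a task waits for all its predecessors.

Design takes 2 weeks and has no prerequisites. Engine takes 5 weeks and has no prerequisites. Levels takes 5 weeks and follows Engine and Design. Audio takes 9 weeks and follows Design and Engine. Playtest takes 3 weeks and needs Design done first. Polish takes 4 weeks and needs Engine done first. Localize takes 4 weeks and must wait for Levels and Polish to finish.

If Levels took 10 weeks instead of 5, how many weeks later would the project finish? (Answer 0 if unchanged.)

5

The binding path is Engine→Levels→Localize = 5+5+4 = 14; finish at 14 weeks.
Levels is on the critical path; changing it to 10 makes that path 19 weeks.
That remains the longest chain; total 19 weeks.
Change in finish: 19 − 14 = +5 weeks.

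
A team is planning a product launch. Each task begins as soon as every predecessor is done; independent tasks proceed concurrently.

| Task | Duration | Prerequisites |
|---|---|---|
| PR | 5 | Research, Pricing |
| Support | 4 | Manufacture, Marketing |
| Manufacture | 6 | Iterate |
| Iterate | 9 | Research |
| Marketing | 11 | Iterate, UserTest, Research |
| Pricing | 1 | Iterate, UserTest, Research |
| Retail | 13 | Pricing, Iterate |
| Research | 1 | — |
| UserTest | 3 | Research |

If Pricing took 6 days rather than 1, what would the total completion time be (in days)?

Baseline: Research→Iterate→Marketing→Support = 1+9+11+4 = 25 → 25 days.
Pricing has 1 day of float (longest path through it is 24).
New critical path: Research→Iterate→Pricing→Retail = 1+9+6+13 = 29 ⇒ 29 days.

29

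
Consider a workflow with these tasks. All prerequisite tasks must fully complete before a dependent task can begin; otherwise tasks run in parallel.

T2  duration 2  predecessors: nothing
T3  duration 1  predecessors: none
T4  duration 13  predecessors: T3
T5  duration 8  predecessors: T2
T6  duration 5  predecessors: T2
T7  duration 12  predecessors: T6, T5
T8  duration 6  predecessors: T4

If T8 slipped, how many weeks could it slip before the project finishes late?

The longest chain is T2→T5→T7 = 2+8+12 = 22; overall finish 22 weeks.
The longest chain containing T8 totals 20 weeks.
So T8 can slip 22 − 20 = 2 weeks.

2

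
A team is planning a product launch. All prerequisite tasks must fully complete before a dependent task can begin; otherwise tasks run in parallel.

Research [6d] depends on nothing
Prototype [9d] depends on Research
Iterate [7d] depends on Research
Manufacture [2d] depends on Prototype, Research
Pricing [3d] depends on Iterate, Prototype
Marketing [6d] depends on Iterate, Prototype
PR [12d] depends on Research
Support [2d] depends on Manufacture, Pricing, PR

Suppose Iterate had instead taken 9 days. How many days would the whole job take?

Baseline: Research→Prototype→Marketing = 6+9+6 = 21 → 21 days.
The longest path through Iterate is only 19 days, so Iterate has float 2.
That remains the longest chain; total 21 days.

21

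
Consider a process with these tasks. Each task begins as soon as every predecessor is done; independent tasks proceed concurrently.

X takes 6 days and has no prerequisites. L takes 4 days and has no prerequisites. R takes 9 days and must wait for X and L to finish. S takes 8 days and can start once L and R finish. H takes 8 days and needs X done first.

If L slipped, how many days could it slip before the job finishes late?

X→R→S = 6+9+8 = 23 sets the makespan at 23 days.
L finishes as early as 4 and must finish by 6.
Slack of L = 2 − 0 = 2 days.

2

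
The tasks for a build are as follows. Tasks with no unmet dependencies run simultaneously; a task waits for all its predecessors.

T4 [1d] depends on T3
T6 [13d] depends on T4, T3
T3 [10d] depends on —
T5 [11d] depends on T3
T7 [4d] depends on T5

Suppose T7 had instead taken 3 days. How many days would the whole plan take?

Actual critical path: T3→T5→T7 = 10+11+4 = 25 ⇒ 25 days.
Since T7 is critical, the -1 change carries straight to that chain (now 24 days).
New critical path: T3→T4→T6 = 10+1+13 = 24 ⇒ 24 days.

24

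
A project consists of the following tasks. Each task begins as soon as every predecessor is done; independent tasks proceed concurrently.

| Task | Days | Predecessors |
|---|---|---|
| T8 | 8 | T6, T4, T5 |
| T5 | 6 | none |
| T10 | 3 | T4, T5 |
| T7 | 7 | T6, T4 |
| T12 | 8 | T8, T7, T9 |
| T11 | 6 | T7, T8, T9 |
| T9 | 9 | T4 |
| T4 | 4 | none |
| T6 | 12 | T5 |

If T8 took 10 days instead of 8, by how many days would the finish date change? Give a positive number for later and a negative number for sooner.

2

Baseline: T5→T6→T8→T12 = 6+12+8+8 = 34 → 34 days.
T8 is on the critical path; changing it to 10 makes that path 36 days.
That remains the longest chain; total 36 days.
Change in finish: 36 − 34 = +2 days.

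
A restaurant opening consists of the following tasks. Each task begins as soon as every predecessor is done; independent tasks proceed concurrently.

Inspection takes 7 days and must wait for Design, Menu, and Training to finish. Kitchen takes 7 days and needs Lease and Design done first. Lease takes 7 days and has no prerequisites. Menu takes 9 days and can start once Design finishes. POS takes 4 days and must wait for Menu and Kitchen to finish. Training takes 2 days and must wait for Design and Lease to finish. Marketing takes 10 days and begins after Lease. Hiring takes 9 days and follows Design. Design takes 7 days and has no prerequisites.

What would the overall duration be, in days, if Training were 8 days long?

As given, the longest chain is Design→Menu→Inspection = 7+9+7 = 23, so the finish is 23 days.
Training has 7 days of float (longest path through it is 16).
That remains the longest chain; total 23 days.

23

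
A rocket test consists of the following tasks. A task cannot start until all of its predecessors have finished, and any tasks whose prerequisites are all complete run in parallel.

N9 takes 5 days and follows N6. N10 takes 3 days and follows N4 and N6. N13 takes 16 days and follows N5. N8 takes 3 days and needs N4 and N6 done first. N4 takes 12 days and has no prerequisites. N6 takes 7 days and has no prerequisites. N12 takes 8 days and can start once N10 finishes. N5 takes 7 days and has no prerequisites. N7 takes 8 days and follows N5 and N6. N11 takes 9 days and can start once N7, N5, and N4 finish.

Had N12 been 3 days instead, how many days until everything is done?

24

The binding path is N5→N7→N11 = 7+8+9 = 24; finish at 24 days.
The longest path through N12 is only 23 days, so N12 has float 1.
No other chain overtakes it, so the finish is 24 days.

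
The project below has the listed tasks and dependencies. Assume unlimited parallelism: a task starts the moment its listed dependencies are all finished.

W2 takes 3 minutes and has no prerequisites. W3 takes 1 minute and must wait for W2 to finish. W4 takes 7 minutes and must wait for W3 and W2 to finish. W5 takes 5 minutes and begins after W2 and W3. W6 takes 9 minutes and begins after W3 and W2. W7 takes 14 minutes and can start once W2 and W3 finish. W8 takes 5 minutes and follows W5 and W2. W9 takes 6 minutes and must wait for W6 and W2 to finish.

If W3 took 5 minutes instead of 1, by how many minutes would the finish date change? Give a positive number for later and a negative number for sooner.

Actual critical path: W2→W3→W6→W9 = 3+1+9+6 = 19 ⇒ 19 minutes.
W3 is on the critical path; changing it to 5 makes that path 23 minutes.
No other chain overtakes it, so the finish is 23 minutes.
Change in finish: 23 − 19 = +4 minutes.

4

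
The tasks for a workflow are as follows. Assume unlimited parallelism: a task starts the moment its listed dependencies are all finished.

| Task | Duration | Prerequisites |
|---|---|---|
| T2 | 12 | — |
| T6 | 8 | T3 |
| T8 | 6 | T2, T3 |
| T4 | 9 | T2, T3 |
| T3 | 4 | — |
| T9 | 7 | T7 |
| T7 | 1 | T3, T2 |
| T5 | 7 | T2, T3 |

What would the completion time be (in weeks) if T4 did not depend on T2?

20

Original critical path: T2→T4 = 12+9 = 21 ⇒ 21 weeks.
Without T2→T4, T4's earliest start moves from 12 to 4.
New critical path: T2→T7→T9 = 12+1+7 = 20 ⇒ 20 weeks.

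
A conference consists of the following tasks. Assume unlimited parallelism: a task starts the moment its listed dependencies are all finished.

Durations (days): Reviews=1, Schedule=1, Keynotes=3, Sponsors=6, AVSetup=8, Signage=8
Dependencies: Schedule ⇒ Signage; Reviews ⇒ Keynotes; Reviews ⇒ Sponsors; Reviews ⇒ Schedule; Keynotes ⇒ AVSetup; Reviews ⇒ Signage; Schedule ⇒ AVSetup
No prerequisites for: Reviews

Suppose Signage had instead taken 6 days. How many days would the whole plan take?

As given, the longest chain is Reviews→Keynotes→AVSetup = 1+3+8 = 12, so the finish is 12 days.
Signage is off the critical path — its longest chain is 10 days, giving 2 of slack.
No other chain overtakes it, so the finish is 12 days.

12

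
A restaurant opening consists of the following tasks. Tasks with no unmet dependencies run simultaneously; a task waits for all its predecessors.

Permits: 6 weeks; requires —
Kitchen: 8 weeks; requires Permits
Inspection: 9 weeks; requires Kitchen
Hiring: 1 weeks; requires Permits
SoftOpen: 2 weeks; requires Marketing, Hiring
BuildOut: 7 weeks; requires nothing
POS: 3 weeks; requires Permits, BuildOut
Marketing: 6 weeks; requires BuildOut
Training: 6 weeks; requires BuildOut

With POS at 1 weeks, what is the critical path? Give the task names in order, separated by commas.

Critical path before the change: Permits→Kitchen→Inspection = 6+8+9 = 23 giving 23 weeks.
POS has 13 weeks of float (longest path through it is 10).
No other chain overtakes it, so the finish is 23 weeks.

Permits, Kitchen, Inspection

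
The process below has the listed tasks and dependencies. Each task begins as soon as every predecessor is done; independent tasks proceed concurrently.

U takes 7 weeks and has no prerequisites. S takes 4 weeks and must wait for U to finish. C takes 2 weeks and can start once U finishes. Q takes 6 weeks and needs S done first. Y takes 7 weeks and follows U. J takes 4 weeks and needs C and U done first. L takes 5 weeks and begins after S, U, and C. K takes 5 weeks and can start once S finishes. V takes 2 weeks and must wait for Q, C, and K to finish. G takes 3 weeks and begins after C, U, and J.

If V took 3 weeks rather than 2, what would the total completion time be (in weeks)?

20

Critical path before the change: U→S→Q→V = 7+4+6+2 = 19 giving 19 weeks.
Since V is critical, the +1 change carries straight to that chain (now 20 weeks).
That remains the longest chain; total 20 weeks.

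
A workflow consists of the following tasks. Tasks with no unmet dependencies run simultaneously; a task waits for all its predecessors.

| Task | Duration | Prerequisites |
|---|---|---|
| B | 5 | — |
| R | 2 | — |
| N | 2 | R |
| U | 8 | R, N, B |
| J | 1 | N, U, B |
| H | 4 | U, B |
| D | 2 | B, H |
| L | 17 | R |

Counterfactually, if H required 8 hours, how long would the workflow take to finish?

23

As given, the longest chain is B→U→H→D = 5+8+4+2 = 19, so the finish is 19 hours.
H is on the critical path; changing it to 8 makes that path 23 hours.
The critical path is still B→U→H→D; finish is now 23 hours.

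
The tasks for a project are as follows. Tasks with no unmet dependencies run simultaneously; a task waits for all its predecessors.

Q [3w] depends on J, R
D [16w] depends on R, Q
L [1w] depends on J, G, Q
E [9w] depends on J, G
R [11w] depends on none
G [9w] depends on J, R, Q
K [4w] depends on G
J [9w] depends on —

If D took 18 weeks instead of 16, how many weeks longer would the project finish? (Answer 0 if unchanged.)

As given, the longest chain is R→Q→G→E = 11+3+9+9 = 32, so the finish is 32 weeks.
D has 2 weeks of float (longest path through it is 30).
No other chain overtakes it, so the finish is 32 weeks.
Change in finish: 32 − 32 = +0 weeks.

0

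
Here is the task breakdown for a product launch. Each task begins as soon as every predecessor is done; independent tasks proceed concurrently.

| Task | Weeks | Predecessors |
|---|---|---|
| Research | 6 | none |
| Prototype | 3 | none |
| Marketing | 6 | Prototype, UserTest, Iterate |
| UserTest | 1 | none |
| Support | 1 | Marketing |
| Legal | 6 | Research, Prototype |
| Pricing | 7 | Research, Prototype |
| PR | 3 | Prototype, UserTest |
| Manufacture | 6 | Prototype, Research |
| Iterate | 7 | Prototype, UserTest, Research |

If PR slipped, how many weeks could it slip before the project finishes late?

14

Research→Iterate→Marketing→Support = 6+7+6+1 = 20 sets the makespan at 20 weeks.
Longest path through PR: 6 weeks (earliest finish 6, latest finish 20).
Slack of PR = 17 − 3 = 14 weeks.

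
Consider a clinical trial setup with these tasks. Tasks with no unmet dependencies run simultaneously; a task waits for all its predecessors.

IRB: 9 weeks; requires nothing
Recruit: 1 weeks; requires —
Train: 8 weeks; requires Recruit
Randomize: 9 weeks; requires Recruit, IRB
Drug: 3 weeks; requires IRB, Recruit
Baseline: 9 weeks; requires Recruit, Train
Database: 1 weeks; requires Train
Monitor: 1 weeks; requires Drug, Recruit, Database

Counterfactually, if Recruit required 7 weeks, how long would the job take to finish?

24

Baseline: Recruit→Train→Baseline = 1+8+9 = 18 → 18 weeks.
Recruit lies on that path, so at 7 weeks the path becomes 24 weeks.
The critical path is still Recruit→Train→Baseline; finish is now 24 weeks.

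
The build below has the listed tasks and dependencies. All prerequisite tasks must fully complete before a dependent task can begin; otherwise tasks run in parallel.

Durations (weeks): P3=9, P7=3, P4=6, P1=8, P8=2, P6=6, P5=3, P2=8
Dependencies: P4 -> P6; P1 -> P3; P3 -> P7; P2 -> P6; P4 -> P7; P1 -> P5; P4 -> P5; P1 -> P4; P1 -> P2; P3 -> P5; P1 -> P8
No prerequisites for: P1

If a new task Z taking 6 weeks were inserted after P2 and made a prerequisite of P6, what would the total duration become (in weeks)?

28

Originally the build takes 22 weeks.
With Z inserted, P6 now waits for max(P4, P2, Z).
New critical path: P1→P2→Z→P6 = 8+8+6+6 = 28 ⇒ 28 weeks.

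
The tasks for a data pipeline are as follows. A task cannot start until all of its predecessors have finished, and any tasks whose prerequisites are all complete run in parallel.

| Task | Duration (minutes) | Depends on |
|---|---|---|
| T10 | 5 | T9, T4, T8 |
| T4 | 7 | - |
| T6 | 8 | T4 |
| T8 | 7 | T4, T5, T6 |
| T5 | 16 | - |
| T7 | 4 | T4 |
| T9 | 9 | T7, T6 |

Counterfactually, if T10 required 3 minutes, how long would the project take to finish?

Actual critical path: T4→T6→T9→T10 = 7+8+9+5 = 29 ⇒ 29 minutes.
T10 is on the critical path; changing it to 3 makes that path 27 minutes.
No other chain overtakes it, so the finish is 27 minutes.

27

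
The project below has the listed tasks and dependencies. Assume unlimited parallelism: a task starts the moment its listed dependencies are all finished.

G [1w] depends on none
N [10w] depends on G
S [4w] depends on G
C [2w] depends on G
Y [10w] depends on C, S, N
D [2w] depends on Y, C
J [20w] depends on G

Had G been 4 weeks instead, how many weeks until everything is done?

26

Baseline: G→N→Y→D = 1+10+10+2 = 23 → 23 weeks.
G is on the critical path; changing it to 4 makes that path 26 weeks.
No other chain overtakes it, so the finish is 26 weeks.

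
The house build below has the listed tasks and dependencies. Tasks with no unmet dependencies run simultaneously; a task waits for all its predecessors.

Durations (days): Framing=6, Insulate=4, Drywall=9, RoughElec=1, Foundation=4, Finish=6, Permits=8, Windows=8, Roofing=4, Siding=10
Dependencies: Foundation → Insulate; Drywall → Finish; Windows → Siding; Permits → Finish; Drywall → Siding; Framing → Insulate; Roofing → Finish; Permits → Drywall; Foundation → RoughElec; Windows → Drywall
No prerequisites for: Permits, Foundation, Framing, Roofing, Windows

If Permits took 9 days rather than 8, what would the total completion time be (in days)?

Critical path before the change: Permits→Drywall→Siding = 8+9+10 = 27 giving 27 days.
Permits is on the critical path; changing it to 9 makes that path 28 days.
The critical path is still Permits→Drywall→Siding; finish is now 28 days.

28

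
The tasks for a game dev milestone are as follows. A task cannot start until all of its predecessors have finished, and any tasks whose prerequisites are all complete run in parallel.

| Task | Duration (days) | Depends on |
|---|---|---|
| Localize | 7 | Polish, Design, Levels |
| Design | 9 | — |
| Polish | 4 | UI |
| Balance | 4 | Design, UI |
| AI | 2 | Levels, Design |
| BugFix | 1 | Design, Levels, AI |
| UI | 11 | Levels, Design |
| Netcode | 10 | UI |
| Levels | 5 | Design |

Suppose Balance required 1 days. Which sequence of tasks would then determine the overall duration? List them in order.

Actual critical path: Design→Levels→UI→Polish→Localize = 9+5+11+4+7 = 36 ⇒ 36 days.
Balance has 7 days of float (longest path through it is 29).
No other chain overtakes it, so the finish is 36 days.

Design, Levels, UI, Polish, Localize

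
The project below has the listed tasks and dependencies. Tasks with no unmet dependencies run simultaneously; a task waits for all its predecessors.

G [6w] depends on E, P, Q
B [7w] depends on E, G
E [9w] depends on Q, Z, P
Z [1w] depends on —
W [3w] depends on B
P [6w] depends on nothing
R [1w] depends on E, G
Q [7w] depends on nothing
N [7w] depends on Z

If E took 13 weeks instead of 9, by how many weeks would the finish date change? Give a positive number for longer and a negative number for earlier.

4

Critical path before the change: Q→E→G→B→W = 7+9+6+7+3 = 32 giving 32 weeks.
E is on the critical path; changing it to 13 makes that path 36 weeks.
The critical path is still Q→E→G→B→W; finish is now 36 weeks.
Change in finish: 36 − 32 = +4 weeks.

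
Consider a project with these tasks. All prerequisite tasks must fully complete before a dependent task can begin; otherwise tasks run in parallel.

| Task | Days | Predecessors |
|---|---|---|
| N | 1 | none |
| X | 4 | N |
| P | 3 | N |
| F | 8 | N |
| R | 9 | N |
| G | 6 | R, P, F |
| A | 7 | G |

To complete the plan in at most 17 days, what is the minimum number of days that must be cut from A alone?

Current finish: 23 days; target: 17.
A is on every critical path, so each day cut from A cuts the finish by one (this holds down to a finish of 17).
Need 23 − 17 = 6 days off A → A becomes 1 day, finish becomes 17.

6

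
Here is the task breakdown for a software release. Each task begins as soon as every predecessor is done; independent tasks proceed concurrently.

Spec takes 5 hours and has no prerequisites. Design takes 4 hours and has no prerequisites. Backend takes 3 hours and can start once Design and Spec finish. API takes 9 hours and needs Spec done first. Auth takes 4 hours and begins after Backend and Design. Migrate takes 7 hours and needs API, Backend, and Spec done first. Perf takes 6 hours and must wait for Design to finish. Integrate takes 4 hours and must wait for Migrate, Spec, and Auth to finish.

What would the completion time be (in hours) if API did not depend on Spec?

With the dependency in place, Spec→API→Migrate→Integrate = 5+9+7+4 = 25 sets the finish at 25 hours.
Without Spec→API, API's earliest start moves from 5 to 0.
New critical path: API→Migrate→Integrate = 9+7+4 = 20 ⇒ 20 hours.

20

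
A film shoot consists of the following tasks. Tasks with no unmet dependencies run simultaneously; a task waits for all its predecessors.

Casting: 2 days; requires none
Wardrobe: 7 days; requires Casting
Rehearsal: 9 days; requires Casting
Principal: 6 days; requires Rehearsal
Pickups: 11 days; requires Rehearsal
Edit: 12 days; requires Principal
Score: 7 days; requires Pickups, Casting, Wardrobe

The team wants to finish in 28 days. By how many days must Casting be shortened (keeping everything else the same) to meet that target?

Current finish: 29 days; target: 28.
Casting is on every critical path, so each day cut from Casting cuts the finish by one (this holds down to a finish of 28).
Need 29 − 28 = 1 day off Casting → Casting becomes 1 day, finish becomes 28.

1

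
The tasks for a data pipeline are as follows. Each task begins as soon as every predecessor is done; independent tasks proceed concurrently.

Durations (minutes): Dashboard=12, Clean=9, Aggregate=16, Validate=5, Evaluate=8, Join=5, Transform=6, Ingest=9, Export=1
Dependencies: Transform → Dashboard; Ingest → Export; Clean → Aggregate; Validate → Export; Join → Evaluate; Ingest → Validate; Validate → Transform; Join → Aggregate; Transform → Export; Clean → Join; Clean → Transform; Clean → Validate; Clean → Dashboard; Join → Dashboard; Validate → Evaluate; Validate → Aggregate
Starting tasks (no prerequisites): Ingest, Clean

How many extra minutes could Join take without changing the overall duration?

Critical path: Ingest→Validate→Transform→Dashboard = 9+5+6+12 = 32, so the finish is 32 minutes.
Join finishes as early as 14 and must finish by 16.
So Join can slip 16 − 14 = 2 minutes.

2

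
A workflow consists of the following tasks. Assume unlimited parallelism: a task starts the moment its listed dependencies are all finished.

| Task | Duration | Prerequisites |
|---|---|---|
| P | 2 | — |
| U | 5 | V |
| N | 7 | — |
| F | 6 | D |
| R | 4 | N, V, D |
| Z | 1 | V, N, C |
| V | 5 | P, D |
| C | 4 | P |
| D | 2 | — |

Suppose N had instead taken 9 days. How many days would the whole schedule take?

13

As given, the longest chain is D→V→U = 2+5+5 = 12, so the finish is 12 days.
N is off the critical path — its longest chain is 11 days, giving 1 of slack.
New critical path: N→R = 9+4 = 13 ⇒ 13 days.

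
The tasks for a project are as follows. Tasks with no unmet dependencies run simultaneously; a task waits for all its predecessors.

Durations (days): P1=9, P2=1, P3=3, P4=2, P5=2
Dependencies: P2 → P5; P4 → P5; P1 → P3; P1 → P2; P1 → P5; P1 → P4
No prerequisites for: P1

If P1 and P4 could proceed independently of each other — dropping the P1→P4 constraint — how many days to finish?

12

Before: longest chain P1→P4→P5 = 9+2+2 = 13, finish 13.
Without P1→P4, P4's earliest start moves from 9 to 0.
After: P1→P2→P5 = 9+1+2 = 12 → 12 days.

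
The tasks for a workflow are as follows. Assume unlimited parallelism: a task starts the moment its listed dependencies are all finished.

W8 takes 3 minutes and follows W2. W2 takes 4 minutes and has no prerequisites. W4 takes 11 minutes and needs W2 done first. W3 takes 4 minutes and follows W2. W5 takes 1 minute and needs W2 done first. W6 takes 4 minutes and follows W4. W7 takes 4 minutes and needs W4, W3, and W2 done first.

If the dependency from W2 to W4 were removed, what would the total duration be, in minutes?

15

With the dependency in place, W2→W4→W6 = 4+11+4 = 19 sets the finish at 19 minutes.
Without W2→W4, W4's earliest start moves from 4 to 0.
After: W4→W6 = 11+4 = 15 → 15 minutes.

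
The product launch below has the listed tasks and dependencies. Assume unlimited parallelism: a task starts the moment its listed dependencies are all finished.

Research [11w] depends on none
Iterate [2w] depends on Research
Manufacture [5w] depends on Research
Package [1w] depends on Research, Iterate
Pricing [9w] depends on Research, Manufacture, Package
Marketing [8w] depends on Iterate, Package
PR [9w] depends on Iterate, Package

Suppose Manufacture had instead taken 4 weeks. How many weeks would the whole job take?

The binding path is Research→Manufacture→Pricing = 11+5+9 = 25; finish at 25 weeks.
Since Manufacture is critical, the -1 change carries straight to that chain (now 24 weeks).
No other chain overtakes it, so the finish is 24 weeks.

24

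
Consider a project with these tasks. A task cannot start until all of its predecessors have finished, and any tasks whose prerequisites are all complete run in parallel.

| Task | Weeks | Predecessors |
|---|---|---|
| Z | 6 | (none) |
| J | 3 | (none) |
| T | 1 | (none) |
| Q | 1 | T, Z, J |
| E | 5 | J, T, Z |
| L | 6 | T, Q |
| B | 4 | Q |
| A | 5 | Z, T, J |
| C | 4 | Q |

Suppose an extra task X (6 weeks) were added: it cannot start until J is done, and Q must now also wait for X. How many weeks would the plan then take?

Originally the plan takes 13 weeks.
With X inserted, Q now waits for max(T, Z, J, X).
New critical path: J→X→Q→L = 3+6+1+6 = 16 ⇒ 16 weeks.

16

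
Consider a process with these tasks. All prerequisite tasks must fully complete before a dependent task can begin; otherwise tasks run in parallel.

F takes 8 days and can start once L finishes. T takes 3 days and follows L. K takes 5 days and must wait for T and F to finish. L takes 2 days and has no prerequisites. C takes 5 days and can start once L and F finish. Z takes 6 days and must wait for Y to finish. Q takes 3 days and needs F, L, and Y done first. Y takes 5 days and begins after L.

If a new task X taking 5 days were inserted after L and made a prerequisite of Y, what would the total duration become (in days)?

18

Originally the schedule takes 15 days.
With X inserted, Y now waits for max(L, X).
New critical path: L→X→Y→Z = 2+5+5+6 = 18 ⇒ 18 days.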